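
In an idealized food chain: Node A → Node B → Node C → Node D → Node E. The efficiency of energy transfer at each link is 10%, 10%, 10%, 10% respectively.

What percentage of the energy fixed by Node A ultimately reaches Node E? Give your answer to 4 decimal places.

Product of link efficiencies: 0.1 × 0.1 × 0.1 × 0.1 = 0.0001
As a percentage: 0.0001 × 100 = 0.0100%

0.0100%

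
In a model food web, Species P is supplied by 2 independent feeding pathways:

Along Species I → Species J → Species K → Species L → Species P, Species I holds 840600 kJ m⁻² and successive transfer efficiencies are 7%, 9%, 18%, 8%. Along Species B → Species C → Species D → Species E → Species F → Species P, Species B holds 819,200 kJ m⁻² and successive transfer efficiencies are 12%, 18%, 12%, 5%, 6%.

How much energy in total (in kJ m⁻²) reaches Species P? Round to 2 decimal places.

82.63 kJ m⁻²

Via Species I: 840600 × 0.07 × 0.09 × 0.18 × 0.08 = 76.259232 kJ m⁻²
Via Species B: 819200 × 0.12 × 0.18 × 0.12 × 0.05 × 0.06 = 6.3700992 kJ m⁻²
Total at Species P: 76.259232 + 6.3700992 = 82.6293312 kJ m⁻²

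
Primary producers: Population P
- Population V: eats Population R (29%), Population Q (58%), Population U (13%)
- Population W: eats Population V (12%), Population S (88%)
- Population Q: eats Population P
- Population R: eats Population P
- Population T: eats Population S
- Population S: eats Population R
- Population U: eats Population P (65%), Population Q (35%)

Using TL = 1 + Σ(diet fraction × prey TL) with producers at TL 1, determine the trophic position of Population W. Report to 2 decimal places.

4.01

Population Q: 1 + 1 = 2
Population R: 1 + 1 = 2
Population S: 1 + 2 = 3
Population T: 1 + 3 = 4
Population U: 1 + (0.65×1 + 0.35×2) = 2.35
Population V: 1 + (0.29×2 + 0.58×2 + 0.13×2.35) = 3.0455
Population W: 1 + (0.12×3.0455 + 0.88×3) = 4.00546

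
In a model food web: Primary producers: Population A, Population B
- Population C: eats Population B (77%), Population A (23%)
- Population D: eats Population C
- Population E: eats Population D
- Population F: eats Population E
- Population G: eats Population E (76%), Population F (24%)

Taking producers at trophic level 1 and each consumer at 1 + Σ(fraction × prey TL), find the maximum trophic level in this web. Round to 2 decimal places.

Population C: 1 + (0.77×1 + 0.23×1) = 2
Population D: 1 + 2 = 3
Population E: 1 + 3 = 4
Population F: 1 + 4 = 5
Population G: 1 + (0.76×4 + 0.24×5) = 5.24

5.24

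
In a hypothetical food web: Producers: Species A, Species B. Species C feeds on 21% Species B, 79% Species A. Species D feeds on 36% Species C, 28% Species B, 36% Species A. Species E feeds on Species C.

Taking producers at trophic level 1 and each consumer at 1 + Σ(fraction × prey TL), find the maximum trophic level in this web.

Species C: 1 + (0.21×1 + 0.79×1) = 2
Species D: 1 + (0.36×2 + 0.28×1 + 0.36×1) = 2.36
Species E: 1 + 2 = 3

3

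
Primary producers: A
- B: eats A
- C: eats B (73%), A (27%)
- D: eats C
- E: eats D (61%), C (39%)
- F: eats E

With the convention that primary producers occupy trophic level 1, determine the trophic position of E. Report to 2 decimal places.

B: 1 + 1 = 2
C: 1 + (0.73×2 + 0.27×1) = 2.73
D: 1 + 2.73 = 3.73
E: 1 + (0.61×3.73 + 0.39×2.73) = 4.34
F: 1 + 4.34 = 5.34

4.34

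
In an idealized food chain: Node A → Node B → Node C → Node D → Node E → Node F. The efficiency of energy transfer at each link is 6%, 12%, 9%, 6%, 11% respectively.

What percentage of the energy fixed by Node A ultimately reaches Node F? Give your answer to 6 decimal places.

0.000428%

Product of link efficiencies: 0.06 × 0.12 × 0.09 × 0.06 × 0.11 = 0.0000042768
As a percentage: 0.0000042768 × 100 = 0.000428%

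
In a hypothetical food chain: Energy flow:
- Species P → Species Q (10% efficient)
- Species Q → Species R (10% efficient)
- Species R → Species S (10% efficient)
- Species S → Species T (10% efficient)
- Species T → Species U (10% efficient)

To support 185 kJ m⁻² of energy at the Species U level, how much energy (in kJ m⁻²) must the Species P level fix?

Cumulative transfer efficiency: 0.1 × 0.1 × 0.1 × 0.1 × 0.1 = 0.00001
Species P energy = 185 / 0.00001 = 18500000 kJ m⁻²

18500000 kJ m⁻²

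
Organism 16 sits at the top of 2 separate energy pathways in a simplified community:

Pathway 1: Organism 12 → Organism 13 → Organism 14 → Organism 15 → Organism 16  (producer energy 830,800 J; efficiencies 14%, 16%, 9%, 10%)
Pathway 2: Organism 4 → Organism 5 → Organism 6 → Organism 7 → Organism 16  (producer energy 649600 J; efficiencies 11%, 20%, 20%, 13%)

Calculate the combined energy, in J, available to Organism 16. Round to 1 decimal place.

539.1 J

Pathway 1: 830800 × 0.14 × 0.16 × 0.09 × 0.1 = 167.48928 J
Pathway 2: 649600 × 0.11 × 0.2 × 0.2 × 0.13 = 371.5712 J
Total at Organism 16: 167.48928 + 371.5712 = 539.06048 J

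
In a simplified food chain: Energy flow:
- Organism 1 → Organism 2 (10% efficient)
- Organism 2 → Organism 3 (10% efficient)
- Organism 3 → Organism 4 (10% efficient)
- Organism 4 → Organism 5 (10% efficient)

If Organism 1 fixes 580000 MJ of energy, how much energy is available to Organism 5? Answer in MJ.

58 MJ

Organism 2: 580000 × 0.1 = 58000 MJ
Organism 3: 58000 × 0.1 = 5800 MJ
Organism 4: 5800 × 0.1 = 580 MJ
Organism 5: 580 × 0.1 = 58 MJ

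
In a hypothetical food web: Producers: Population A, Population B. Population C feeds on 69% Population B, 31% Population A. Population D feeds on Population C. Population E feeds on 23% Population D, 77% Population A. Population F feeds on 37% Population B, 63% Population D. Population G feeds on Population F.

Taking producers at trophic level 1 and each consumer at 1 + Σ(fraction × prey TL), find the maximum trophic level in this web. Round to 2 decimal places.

4.26

Population C: 1 + (0.69×1 + 0.31×1) = 2
Population D: 1 + 2 = 3
Population E: 1 + (0.23×3 + 0.77×1) = 2.46
Population F: 1 + (0.37×1 + 0.63×3) = 3.26
Population G: 1 + 3.26 = 4.26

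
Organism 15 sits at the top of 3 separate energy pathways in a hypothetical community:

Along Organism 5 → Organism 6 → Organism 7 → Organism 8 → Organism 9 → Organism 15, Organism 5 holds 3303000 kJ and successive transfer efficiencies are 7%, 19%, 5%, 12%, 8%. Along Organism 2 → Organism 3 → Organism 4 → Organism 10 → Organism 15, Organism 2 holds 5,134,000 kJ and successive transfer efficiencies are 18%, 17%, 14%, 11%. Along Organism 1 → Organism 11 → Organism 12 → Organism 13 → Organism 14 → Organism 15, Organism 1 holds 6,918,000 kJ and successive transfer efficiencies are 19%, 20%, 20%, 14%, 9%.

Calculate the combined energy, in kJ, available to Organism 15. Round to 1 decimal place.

Via Organism 5: 3303000 × 0.07 × 0.19 × 0.05 × 0.12 × 0.08 = 21.086352 kJ
Via Organism 2: 5134000 × 0.18 × 0.17 × 0.14 × 0.11 = 2419.34616 kJ
Via Organism 1: 6918000 × 0.19 × 0.2 × 0.2 × 0.14 × 0.09 = 662.46768 kJ
Total at Organism 15: 21.086352 + 2419.34616 + 662.46768 = 3102.900192 kJ

3102.9 kJ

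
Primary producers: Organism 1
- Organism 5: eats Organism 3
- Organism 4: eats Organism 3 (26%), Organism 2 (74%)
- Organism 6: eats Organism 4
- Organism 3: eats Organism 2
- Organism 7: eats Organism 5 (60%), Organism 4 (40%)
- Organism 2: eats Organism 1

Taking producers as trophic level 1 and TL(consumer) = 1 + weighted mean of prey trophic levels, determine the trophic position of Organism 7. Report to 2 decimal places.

4.70

Organism 2: 1 + 1 = 2
Organism 3: 1 + 2 = 3
Organism 4: 1 + (0.26×3 + 0.74×2) = 3.26
Organism 5: 1 + 3 = 4
Organism 6: 1 + 3.26 = 4.26
Organism 7: 1 + (0.6×4 + 0.4×3.26) = 4.704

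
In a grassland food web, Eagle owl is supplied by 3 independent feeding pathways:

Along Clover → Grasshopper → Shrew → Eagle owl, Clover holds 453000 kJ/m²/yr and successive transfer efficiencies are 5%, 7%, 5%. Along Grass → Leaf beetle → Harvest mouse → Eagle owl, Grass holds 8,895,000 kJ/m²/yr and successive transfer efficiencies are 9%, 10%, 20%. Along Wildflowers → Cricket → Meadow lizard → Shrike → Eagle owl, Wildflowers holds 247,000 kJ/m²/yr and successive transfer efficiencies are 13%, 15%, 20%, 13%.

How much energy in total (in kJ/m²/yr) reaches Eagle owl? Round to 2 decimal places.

Via Clover: 453000 × 0.05 × 0.07 × 0.05 = 79.275 kJ/m²/yr
Via Grass: 8895000 × 0.09 × 0.1 × 0.2 = 16011 kJ/m²/yr
Via Wildflowers: 247000 × 0.13 × 0.15 × 0.2 × 0.13 = 125.229 kJ/m²/yr
Total at Eagle owl: 79.275 + 16011 + 125.229 = 16215.504 kJ/m²/yr

16215.50 kJ/m²/yr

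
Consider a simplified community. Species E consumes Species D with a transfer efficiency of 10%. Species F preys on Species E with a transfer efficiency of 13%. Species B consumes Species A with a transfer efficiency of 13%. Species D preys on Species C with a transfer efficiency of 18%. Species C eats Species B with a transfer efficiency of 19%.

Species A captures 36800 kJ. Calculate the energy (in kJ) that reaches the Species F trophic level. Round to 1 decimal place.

2.1 kJ

Species B: 36800 × 0.13 = 4784 kJ
Species C: 4784 × 0.19 = 908.96 kJ
Species D: 908.96 × 0.18 = 163.6128 kJ
Species E: 163.6128 × 0.1 = 16.36128 kJ
Species F: 16.36128 × 0.13 = 2.1269664 kJ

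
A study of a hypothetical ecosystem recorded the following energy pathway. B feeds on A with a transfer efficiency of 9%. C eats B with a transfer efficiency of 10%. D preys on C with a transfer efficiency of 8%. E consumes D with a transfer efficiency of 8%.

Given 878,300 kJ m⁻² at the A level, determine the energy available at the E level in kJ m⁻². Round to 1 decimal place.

B: 878300 × 0.09 = 79047 kJ m⁻²
C: 79047 × 0.1 = 7904.7 kJ m⁻²
D: 7904.7 × 0.08 = 632.376 kJ m⁻²
E: 632.376 × 0.08 = 50.59008 kJ m⁻²

50.6 kJ m⁻²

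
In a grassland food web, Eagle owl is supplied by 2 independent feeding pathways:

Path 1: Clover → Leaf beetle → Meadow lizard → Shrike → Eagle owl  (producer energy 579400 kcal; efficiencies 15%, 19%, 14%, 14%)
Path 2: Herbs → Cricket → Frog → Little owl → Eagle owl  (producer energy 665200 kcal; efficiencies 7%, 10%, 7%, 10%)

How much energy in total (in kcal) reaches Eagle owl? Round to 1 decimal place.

356.2 kcal

Path 1: 579400 × 0.15 × 0.19 × 0.14 × 0.14 = 323.65284 kcal
Path 2: 665200 × 0.07 × 0.1 × 0.07 × 0.1 = 32.5948 kcal
Total at Eagle owl: 323.65284 + 32.5948 = 356.24764 kcal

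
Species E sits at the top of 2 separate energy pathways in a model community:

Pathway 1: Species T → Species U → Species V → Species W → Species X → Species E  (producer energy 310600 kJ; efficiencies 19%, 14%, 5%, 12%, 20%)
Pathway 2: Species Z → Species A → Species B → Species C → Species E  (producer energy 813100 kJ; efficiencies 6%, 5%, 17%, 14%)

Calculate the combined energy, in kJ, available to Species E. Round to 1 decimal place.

68.0 kJ

Pathway 1: 310600 × 0.19 × 0.14 × 0.05 × 0.12 × 0.2 = 9.914352 kJ
Pathway 2: 813100 × 0.06 × 0.05 × 0.17 × 0.14 = 58.05534 kJ
Total at Species E: 9.914352 + 58.05534 = 67.969692 kJ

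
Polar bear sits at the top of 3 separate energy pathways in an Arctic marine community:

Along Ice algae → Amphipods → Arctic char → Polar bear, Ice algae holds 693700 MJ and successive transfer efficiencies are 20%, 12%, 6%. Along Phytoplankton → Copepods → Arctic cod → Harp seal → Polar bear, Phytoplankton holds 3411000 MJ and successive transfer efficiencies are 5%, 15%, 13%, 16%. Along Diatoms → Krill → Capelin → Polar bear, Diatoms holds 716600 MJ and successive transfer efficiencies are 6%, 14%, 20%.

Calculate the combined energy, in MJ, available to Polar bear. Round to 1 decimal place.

2734.9 MJ

Via Ice algae: 693700 × 0.2 × 0.12 × 0.06 = 998.928 MJ
Via Phytoplankton: 3411000 × 0.05 × 0.15 × 0.13 × 0.16 = 532.116 MJ
Via Diatoms: 716600 × 0.06 × 0.14 × 0.2 = 1203.888 MJ
Total at Polar bear: 998.928 + 532.116 + 1203.888 = 2734.932 MJ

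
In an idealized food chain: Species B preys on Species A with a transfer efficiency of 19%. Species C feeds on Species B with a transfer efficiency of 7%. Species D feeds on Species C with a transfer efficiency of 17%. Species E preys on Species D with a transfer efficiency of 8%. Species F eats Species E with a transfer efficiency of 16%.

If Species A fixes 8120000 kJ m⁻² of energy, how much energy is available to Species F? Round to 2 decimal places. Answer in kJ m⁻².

235.00 kJ m⁻²

Species B: 8120000 × 0.19 = 1542800 kJ m⁻²
Species C: 1542800 × 0.07 = 107996 kJ m⁻²
Species D: 107996 × 0.17 = 18359.32 kJ m⁻²
Species E: 18359.32 × 0.08 = 1468.7456 kJ m⁻²
Species F: 1468.7456 × 0.16 = 234.999296 kJ m⁻²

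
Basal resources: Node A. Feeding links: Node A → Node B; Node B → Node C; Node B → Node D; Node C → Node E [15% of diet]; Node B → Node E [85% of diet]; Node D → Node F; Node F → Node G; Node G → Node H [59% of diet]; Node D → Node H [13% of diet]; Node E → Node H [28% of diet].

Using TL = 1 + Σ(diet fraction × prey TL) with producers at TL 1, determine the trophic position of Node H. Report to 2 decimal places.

Node B: 1 + 1 = 2
Node C: 1 + 2 = 3
Node D: 1 + 2 = 3
Node E: 1 + (0.15×3 + 0.85×2) = 3.15
Node F: 1 + 3 = 4
Node G: 1 + 4 = 5
Node H: 1 + (0.59×5 + 0.13×3 + 0.28×3.15) = 5.222

5.22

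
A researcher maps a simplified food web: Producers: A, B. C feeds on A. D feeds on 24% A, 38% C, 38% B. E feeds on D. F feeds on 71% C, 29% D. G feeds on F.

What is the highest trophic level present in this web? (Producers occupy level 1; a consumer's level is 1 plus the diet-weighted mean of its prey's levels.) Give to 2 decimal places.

C: 1 + 1 = 2
D: 1 + (0.24×1 + 0.38×2 + 0.38×1) = 2.38
E: 1 + 2.38 = 3.38
F: 1 + (0.71×2 + 0.29×2.38) = 3.1102
G: 1 + 3.1102 = 4.1102

4.11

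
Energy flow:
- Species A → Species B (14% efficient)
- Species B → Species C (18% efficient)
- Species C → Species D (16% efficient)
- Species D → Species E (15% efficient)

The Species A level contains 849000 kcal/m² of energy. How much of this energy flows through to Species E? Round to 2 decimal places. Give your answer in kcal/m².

513.48 kcal/m²

Species B: 849000 × 0.14 = 118860 kcal/m²
Species C: 118860 × 0.18 = 21394.8 kcal/m²
Species D: 21394.8 × 0.16 = 3423.168 kcal/m²
Species E: 3423.168 × 0.15 = 513.4752 kcal/m²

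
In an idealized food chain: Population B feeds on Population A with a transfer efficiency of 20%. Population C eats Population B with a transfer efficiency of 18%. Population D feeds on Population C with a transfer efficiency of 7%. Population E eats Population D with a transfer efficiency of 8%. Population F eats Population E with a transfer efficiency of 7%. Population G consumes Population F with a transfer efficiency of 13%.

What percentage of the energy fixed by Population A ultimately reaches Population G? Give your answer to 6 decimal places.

0.000183%

Product of link efficiencies: 0.2 × 0.18 × 0.07 × 0.08 × 0.07 × 0.13 = 0.00000183456
As a percentage: 0.00000183456 × 100 = 0.000183%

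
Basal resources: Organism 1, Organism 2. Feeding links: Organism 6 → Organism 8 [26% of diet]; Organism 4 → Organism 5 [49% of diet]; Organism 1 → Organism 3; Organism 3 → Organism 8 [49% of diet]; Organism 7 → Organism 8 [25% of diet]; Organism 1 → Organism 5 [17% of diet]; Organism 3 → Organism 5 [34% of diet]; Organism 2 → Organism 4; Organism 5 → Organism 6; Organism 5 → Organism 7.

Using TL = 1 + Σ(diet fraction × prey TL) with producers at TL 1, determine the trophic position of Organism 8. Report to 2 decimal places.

Organism 3: 1 + 1 = 2
Organism 4: 1 + 1 = 2
Organism 5: 1 + (0.49×2 + 0.34×2 + 0.17×1) = 2.83
Organism 6: 1 + 2.83 = 3.83
Organism 7: 1 + 2.83 = 3.83
Organism 8: 1 + (0.26×3.83 + 0.25×3.83 + 0.49×2) = 3.9333

3.93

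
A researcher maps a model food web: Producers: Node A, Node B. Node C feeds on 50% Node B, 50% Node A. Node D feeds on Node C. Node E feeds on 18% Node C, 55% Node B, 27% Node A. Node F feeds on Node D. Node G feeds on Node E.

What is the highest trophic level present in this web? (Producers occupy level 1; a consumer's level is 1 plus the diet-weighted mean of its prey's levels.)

Node C: 1 + (0.5×1 + 0.5×1) = 2
Node D: 1 + 2 = 3
Node E: 1 + (0.18×2 + 0.55×1 + 0.27×1) = 2.18
Node F: 1 + 3 = 4
Node G: 1 + 2.18 = 3.18

4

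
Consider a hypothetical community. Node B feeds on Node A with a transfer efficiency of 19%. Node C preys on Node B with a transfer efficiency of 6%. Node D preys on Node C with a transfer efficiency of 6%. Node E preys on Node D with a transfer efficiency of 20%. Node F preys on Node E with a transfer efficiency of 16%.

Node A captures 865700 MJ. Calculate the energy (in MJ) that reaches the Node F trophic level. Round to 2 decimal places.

18.95 MJ

Node B: 865700 × 0.19 = 164483 MJ
Node C: 164483 × 0.06 = 9868.98 MJ
Node D: 9868.98 × 0.06 = 592.1388 MJ
Node E: 592.1388 × 0.2 = 118.42776 MJ
Node F: 118.42776 × 0.16 = 18.9484416 MJ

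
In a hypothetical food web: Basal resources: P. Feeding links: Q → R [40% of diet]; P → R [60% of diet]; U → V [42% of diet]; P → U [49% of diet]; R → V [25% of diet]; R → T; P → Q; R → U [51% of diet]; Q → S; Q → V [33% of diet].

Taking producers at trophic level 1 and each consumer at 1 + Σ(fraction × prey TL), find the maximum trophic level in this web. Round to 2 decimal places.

3.40

Q: 1 + 1 = 2
R: 1 + (0.6×1 + 0.4×2) = 2.4
S: 1 + 2 = 3
T: 1 + 2.4 = 3.4
U: 1 + (0.49×1 + 0.51×2.4) = 2.714
V: 1 + (0.42×2.714 + 0.33×2 + 0.25×2.4) = 3.39988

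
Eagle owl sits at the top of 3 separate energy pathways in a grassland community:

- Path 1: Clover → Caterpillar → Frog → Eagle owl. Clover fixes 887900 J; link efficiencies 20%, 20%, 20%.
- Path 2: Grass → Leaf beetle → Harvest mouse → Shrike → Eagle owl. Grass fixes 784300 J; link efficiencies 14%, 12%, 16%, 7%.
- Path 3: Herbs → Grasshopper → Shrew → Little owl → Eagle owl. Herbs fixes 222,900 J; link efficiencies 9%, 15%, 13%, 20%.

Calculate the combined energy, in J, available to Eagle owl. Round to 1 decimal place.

Path 1: 887900 × 0.2 × 0.2 × 0.2 = 7103.2 J
Path 2: 784300 × 0.14 × 0.12 × 0.16 × 0.07 = 147.573888 J
Path 3: 222900 × 0.09 × 0.15 × 0.13 × 0.2 = 78.2379 J
Total at Eagle owl: 7103.2 + 147.573888 + 78.2379 = 7329.011788 J

7329.0 J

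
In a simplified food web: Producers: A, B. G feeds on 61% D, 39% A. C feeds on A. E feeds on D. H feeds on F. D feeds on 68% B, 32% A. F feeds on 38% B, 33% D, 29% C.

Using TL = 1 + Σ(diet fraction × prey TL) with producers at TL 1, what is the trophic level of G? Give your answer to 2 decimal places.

2.61

C: 1 + 1 = 2
D: 1 + (0.68×1 + 0.32×1) = 2
E: 1 + 2 = 3
F: 1 + (0.38×1 + 0.33×2 + 0.29×2) = 2.62
G: 1 + (0.61×2 + 0.39×1) = 2.61
H: 1 + 2.62 = 3.62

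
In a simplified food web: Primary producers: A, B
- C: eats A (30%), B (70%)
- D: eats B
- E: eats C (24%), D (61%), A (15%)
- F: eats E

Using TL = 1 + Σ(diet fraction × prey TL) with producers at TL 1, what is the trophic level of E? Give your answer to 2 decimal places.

C: 1 + (0.3×1 + 0.7×1) = 2
D: 1 + 1 = 2
E: 1 + (0.24×2 + 0.61×2 + 0.15×1) = 2.85
F: 1 + 2.85 = 3.85

2.85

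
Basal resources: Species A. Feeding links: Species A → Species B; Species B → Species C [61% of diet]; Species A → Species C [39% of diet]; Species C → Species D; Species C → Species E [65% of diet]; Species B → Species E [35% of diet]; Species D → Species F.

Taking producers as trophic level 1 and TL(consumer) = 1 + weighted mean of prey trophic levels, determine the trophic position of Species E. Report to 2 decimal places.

3.40

Species B: 1 + 1 = 2
Species C: 1 + (0.61×2 + 0.39×1) = 2.61
Species D: 1 + 2.61 = 3.61
Species E: 1 + (0.65×2.61 + 0.35×2) = 3.3965
Species F: 1 + 3.61 = 4.61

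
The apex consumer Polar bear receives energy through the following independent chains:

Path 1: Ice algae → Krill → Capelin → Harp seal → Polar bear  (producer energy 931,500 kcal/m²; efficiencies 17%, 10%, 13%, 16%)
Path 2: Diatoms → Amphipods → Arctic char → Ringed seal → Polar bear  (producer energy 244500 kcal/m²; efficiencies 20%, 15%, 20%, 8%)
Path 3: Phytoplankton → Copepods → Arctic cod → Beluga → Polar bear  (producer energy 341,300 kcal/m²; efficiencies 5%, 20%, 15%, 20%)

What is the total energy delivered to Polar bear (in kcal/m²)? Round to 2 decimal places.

Path 1: 931500 × 0.17 × 0.1 × 0.13 × 0.16 = 329.3784 kcal/m²
Path 2: 244500 × 0.2 × 0.15 × 0.2 × 0.08 = 117.36 kcal/m²
Path 3: 341300 × 0.05 × 0.2 × 0.15 × 0.2 = 102.39 kcal/m²
Total at Polar bear: 329.3784 + 117.36 + 102.39 = 549.1284 kcal/m²

549.13 kcal/m²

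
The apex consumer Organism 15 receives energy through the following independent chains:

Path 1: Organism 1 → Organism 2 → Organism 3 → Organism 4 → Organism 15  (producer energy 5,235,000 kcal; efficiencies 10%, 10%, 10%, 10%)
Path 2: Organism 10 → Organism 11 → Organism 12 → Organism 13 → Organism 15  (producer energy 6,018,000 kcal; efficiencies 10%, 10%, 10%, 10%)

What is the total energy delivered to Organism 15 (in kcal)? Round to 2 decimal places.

1125.30 kcal

Path 1: 5235000 × 0.1 × 0.1 × 0.1 × 0.1 = 523.5 kcal
Path 2: 6018000 × 0.1 × 0.1 × 0.1 × 0.1 = 601.8 kcal
Total at Organism 15: 523.5 + 601.8 = 1125.3 kcal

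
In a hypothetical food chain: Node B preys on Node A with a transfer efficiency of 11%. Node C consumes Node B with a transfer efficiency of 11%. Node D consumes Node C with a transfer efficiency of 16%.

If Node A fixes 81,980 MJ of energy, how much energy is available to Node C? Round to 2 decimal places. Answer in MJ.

991.96 MJ

Node B: 81980 × 0.11 = 9017.8 MJ
Node C: 9017.8 × 0.11 = 991.958 MJ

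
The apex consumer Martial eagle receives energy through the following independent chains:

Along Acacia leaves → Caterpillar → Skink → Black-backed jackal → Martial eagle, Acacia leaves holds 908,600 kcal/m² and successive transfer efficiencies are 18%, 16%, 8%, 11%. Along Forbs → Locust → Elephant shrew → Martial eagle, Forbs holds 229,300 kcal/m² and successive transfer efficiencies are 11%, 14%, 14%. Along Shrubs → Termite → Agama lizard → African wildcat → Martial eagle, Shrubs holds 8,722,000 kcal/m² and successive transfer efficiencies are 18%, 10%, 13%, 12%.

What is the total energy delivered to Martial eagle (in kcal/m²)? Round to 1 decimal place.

3173.8 kcal/m²

Via Acacia leaves: 908600 × 0.18 × 0.16 × 0.08 × 0.11 = 230.275584 kcal/m²
Via Forbs: 229300 × 0.11 × 0.14 × 0.14 = 494.3708 kcal/m²
Via Shrubs: 8722000 × 0.18 × 0.1 × 0.13 × 0.12 = 2449.1376 kcal/m²
Total at Martial eagle: 230.275584 + 494.3708 + 2449.1376 = 3173.783984 kcal/m²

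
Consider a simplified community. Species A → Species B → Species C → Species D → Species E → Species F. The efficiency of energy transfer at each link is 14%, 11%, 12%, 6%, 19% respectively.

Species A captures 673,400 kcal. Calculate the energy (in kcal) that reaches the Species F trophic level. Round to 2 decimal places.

Species B: 673400 × 0.14 = 94276 kcal
Species C: 94276 × 0.11 = 10370.36 kcal
Species D: 10370.36 × 0.12 = 1244.4432 kcal
Species E: 1244.4432 × 0.06 = 74.666592 kcal
Species F: 74.666592 × 0.19 = 14.18665248 kcal

14.19 kcal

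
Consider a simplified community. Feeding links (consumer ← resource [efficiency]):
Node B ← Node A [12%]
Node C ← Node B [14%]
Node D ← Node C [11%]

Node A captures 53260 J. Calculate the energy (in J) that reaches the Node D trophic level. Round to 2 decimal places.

Node B: 53260 × 0.12 = 6391.2 J
Node C: 6391.2 × 0.14 = 894.768 J
Node D: 894.768 × 0.11 = 98.42448 J

98.42 J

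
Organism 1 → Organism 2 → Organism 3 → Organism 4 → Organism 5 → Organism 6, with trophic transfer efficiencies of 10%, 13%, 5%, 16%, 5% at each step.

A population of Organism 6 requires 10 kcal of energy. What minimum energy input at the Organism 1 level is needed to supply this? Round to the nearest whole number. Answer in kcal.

Cumulative transfer efficiency: 0.1 × 0.13 × 0.05 × 0.16 × 0.05 = 0.0000052
Organism 1 energy = 10 / 0.0000052 = 1923077 kcal

1923077 kcal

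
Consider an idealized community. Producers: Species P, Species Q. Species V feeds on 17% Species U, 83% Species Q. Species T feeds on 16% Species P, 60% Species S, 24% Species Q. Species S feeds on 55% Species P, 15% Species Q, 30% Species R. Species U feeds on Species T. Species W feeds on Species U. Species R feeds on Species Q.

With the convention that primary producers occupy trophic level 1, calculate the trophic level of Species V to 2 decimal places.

Species R: 1 + 1 = 2
Species S: 1 + (0.55×1 + 0.15×1 + 0.3×2) = 2.3
Species T: 1 + (0.16×1 + 0.6×2.3 + 0.24×1) = 2.78
Species U: 1 + 2.78 = 3.78
Species V: 1 + (0.17×3.78 + 0.83×1) = 2.4726
Species W: 1 + 3.78 = 4.78

2.47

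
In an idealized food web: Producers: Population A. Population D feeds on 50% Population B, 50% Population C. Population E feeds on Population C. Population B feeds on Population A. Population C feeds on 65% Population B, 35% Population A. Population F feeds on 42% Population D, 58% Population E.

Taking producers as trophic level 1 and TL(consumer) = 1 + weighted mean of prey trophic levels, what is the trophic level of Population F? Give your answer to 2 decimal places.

4.51

Population B: 1 + 1 = 2
Population C: 1 + (0.65×2 + 0.35×1) = 2.65
Population D: 1 + (0.5×2 + 0.5×2.65) = 3.325
Population E: 1 + 2.65 = 3.65
Population F: 1 + (0.42×3.325 + 0.58×3.65) = 4.5135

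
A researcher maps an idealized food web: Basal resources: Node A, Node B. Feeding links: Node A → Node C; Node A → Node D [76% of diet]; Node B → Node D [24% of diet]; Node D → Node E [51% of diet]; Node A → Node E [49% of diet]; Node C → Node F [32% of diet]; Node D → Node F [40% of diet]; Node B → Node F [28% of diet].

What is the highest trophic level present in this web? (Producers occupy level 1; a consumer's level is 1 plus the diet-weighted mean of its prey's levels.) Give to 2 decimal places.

2.72

Node C: 1 + 1 = 2
Node D: 1 + (0.76×1 + 0.24×1) = 2
Node E: 1 + (0.51×2 + 0.49×1) = 2.51
Node F: 1 + (0.32×2 + 0.4×2 + 0.28×1) = 2.72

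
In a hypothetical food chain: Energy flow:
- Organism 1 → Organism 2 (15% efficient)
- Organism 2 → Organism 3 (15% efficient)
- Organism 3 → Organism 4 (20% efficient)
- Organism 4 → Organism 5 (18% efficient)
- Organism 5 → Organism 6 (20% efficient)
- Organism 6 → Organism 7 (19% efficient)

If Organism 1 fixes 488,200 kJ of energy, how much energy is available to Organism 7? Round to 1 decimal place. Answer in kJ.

15.0 kJ

Organism 2: 488200 × 0.15 = 73230 kJ
Organism 3: 73230 × 0.15 = 10984.5 kJ
Organism 4: 10984.5 × 0.2 = 2196.9 kJ
Organism 5: 2196.9 × 0.18 = 395.442 kJ
Organism 6: 395.442 × 0.2 = 79.0884 kJ
Organism 7: 79.0884 × 0.19 = 15.026796 kJ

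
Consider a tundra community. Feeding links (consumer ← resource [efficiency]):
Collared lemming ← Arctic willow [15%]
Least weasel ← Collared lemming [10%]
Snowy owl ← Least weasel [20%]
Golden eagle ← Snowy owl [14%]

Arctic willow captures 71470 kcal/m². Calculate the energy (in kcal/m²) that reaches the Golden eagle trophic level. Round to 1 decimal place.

30.0 kcal/m²

Collared lemming: 71470 × 0.15 = 10720.5 kcal/m²
Least weasel: 10720.5 × 0.1 = 1072.05 kcal/m²
Snowy owl: 1072.05 × 0.2 = 214.41 kcal/m²
Golden eagle: 214.41 × 0.14 = 30.0174 kcal/m²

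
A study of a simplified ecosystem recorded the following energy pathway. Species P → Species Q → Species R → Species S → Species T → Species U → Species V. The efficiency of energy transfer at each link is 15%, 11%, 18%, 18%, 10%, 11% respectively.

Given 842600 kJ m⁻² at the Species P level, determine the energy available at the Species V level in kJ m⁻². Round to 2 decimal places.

Species Q: 842600 × 0.15 = 126390 kJ m⁻²
Species R: 126390 × 0.11 = 13902.9 kJ m⁻²
Species S: 13902.9 × 0.18 = 2502.522 kJ m⁻²
Species T: 2502.522 × 0.18 = 450.45396 kJ m⁻²
Species U: 450.45396 × 0.1 = 45.045396 kJ m⁻²
Species V: 45.045396 × 0.11 = 4.95499356 kJ m⁻²

4.95 kJ m⁻²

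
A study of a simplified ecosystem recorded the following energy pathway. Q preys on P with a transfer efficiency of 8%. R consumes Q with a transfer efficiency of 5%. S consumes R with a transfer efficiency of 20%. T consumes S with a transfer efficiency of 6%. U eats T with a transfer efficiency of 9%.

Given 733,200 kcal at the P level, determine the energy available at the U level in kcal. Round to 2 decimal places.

Q: 733200 × 0.08 = 58656 kcal
R: 58656 × 0.05 = 2932.8 kcal
S: 2932.8 × 0.2 = 586.56 kcal
T: 586.56 × 0.06 = 35.1936 kcal
U: 35.1936 × 0.09 = 3.167424 kcal

3.17 kcal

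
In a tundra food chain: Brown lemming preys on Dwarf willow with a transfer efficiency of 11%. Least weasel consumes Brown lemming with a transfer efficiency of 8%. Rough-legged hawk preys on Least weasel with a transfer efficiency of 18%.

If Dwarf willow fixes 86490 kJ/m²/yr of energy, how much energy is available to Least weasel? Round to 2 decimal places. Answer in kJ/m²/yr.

Brown lemming: 86490 × 0.11 = 9513.9 kJ/m²/yr
Least weasel: 9513.9 × 0.08 = 761.112 kJ/m²/yr

761.11 kJ/m²/yr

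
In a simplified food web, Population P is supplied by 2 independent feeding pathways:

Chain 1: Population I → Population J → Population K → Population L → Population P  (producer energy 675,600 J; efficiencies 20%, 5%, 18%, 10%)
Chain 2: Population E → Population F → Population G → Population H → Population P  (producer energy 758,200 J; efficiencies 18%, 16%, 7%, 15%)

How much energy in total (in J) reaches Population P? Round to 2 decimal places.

Chain 1: 675600 × 0.2 × 0.05 × 0.18 × 0.1 = 121.608 J
Chain 2: 758200 × 0.18 × 0.16 × 0.07 × 0.15 = 229.27968 J
Total at Population P: 121.608 + 229.27968 = 350.88768 J

350.89 J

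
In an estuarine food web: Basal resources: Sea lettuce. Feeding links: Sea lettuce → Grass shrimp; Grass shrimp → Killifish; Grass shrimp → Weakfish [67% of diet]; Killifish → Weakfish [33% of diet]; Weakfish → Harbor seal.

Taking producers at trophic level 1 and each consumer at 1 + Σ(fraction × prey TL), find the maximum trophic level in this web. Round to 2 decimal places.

Grass shrimp: 1 + 1 = 2
Killifish: 1 + 2 = 3
Weakfish: 1 + (0.67×2 + 0.33×3) = 3.33
Harbor seal: 1 + 3.33 = 4.33

4.33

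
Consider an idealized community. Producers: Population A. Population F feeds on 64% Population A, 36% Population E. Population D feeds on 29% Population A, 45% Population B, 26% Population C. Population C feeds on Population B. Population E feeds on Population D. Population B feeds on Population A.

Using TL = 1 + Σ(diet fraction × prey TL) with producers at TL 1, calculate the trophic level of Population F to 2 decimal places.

Population B: 1 + 1 = 2
Population C: 1 + 2 = 3
Population D: 1 + (0.29×1 + 0.45×2 + 0.26×3) = 2.97
Population E: 1 + 2.97 = 3.97
Population F: 1 + (0.64×1 + 0.36×3.97) = 3.0692

3.07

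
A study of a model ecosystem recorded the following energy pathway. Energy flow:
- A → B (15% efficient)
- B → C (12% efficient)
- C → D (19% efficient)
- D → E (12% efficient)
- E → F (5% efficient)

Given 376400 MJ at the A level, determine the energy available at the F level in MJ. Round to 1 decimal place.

B: 376400 × 0.15 = 56460 MJ
C: 56460 × 0.12 = 6775.2 MJ
D: 6775.2 × 0.19 = 1287.288 MJ
E: 1287.288 × 0.12 = 154.47456 MJ
F: 154.47456 × 0.05 = 7.723728 MJ

7.7 MJ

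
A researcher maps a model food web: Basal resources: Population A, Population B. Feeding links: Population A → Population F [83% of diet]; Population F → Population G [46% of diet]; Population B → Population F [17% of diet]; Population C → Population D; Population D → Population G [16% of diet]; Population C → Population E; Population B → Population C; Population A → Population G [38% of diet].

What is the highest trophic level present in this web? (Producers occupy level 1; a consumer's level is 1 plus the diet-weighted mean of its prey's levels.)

3

Population C: 1 + 1 = 2
Population D: 1 + 2 = 3
Population E: 1 + 2 = 3
Population F: 1 + (0.17×1 + 0.83×1) = 2
Population G: 1 + (0.46×2 + 0.16×3 + 0.38×1) = 2.78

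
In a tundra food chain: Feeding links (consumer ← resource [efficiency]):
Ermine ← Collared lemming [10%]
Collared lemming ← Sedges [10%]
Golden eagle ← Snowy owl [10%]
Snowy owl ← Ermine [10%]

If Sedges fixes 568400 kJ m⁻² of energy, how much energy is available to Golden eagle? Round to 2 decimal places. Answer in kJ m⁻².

Collared lemming: 568400 × 0.1 = 56840 kJ m⁻²
Ermine: 56840 × 0.1 = 5684 kJ m⁻²
Snowy owl: 5684 × 0.1 = 568.4 kJ m⁻²
Golden eagle: 568.4 × 0.1 = 56.84 kJ m⁻²

56.84 kJ m⁻²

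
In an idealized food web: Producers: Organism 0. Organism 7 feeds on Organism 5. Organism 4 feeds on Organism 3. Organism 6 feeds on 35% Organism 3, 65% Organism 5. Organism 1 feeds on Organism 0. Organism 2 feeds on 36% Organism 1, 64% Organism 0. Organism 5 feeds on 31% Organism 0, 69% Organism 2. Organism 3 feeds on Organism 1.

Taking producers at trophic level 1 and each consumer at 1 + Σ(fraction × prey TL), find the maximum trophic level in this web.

4

Organism 1: 1 + 1 = 2
Organism 2: 1 + (0.36×2 + 0.64×1) = 2.36
Organism 3: 1 + 2 = 3
Organism 4: 1 + 3 = 4
Organism 5: 1 + (0.31×1 + 0.69×2.36) = 2.9384
Organism 6: 1 + (0.35×3 + 0.65×2.9384) = 3.95996
Organism 7: 1 + 2.9384 = 3.9384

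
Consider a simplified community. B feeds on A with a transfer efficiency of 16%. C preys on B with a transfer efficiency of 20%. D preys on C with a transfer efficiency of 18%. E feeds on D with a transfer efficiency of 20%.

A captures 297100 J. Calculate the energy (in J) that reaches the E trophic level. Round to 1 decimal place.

B: 297100 × 0.16 = 47536 J
C: 47536 × 0.2 = 9507.2 J
D: 9507.2 × 0.18 = 1711.296 J
E: 1711.296 × 0.2 = 342.2592 J

342.3 J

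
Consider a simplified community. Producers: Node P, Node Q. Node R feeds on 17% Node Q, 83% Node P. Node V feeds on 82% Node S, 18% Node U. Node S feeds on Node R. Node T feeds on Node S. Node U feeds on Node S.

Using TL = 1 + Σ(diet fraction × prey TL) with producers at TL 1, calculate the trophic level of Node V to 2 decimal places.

4.18

Node R: 1 + (0.17×1 + 0.83×1) = 2
Node S: 1 + 2 = 3
Node T: 1 + 3 = 4
Node U: 1 + 3 = 4
Node V: 1 + (0.82×3 + 0.18×4) = 4.18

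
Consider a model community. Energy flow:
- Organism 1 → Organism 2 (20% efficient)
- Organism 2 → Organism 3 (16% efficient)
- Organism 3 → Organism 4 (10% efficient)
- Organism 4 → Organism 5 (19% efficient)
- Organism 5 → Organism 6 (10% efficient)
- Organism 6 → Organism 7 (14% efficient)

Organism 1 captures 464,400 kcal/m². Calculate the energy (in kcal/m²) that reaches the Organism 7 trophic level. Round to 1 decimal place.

4.0 kcal/m²

Organism 2: 464400 × 0.2 = 92880 kcal/m²
Organism 3: 92880 × 0.16 = 14860.8 kcal/m²
Organism 4: 14860.8 × 0.1 = 1486.08 kcal/m²
Organism 5: 1486.08 × 0.19 = 282.3552 kcal/m²
Organism 6: 282.3552 × 0.1 = 28.23552 kcal/m²
Organism 7: 28.23552 × 0.14 = 3.9529728 kcal/m²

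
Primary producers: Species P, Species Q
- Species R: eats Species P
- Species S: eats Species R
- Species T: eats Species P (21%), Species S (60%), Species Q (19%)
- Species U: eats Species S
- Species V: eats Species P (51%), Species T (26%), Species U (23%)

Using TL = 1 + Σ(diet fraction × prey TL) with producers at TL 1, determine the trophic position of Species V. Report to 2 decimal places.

Species R: 1 + 1 = 2
Species S: 1 + 2 = 3
Species T: 1 + (0.21×1 + 0.6×3 + 0.19×1) = 3.2
Species U: 1 + 3 = 4
Species V: 1 + (0.51×1 + 0.26×3.2 + 0.23×4) = 3.262

3.26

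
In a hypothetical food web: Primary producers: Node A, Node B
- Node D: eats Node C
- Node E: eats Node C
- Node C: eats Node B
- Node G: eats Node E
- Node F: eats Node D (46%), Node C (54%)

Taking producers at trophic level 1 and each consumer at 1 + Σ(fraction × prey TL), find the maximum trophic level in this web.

4

Node C: 1 + 1 = 2
Node D: 1 + 2 = 3
Node E: 1 + 2 = 3
Node F: 1 + (0.46×3 + 0.54×2) = 3.46
Node G: 1 + 3 = 4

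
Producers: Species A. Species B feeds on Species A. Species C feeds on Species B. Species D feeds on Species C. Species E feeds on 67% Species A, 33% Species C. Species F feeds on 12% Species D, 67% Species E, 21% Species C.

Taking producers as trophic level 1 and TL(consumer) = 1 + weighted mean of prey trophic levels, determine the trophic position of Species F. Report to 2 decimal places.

Species B: 1 + 1 = 2
Species C: 1 + 2 = 3
Species D: 1 + 3 = 4
Species E: 1 + (0.67×1 + 0.33×3) = 2.66
Species F: 1 + (0.12×4 + 0.67×2.66 + 0.21×3) = 3.8922

3.89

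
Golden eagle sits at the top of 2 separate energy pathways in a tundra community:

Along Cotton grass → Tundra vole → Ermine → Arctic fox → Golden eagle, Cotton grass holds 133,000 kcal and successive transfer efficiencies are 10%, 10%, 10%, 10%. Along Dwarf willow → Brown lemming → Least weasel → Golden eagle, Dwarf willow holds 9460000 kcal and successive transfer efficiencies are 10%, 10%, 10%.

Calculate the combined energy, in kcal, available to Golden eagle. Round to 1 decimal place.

Via Cotton grass: 133000 × 0.1 × 0.1 × 0.1 × 0.1 = 13.3 kcal
Via Dwarf willow: 9460000 × 0.1 × 0.1 × 0.1 = 9460 kcal
Total at Golden eagle: 13.3 + 9460 = 9473.3 kcal

9473.3 kcal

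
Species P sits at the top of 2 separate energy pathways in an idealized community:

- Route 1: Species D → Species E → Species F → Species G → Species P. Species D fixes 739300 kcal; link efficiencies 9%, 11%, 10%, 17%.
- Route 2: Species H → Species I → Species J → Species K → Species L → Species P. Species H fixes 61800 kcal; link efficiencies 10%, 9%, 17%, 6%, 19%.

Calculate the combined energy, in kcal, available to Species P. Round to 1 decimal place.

Route 1: 739300 × 0.09 × 0.11 × 0.1 × 0.17 = 124.42419 kcal
Route 2: 61800 × 0.1 × 0.09 × 0.17 × 0.06 × 0.19 = 1.0779156 kcal
Total at Species P: 124.42419 + 1.0779156 = 125.5021056 kcal

125.5 kcal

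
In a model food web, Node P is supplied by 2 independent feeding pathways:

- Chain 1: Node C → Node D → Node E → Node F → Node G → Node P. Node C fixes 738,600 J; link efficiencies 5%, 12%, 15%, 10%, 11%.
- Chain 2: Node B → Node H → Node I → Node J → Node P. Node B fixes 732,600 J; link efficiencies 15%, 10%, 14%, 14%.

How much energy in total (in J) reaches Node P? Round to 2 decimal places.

Chain 1: 738600 × 0.05 × 0.12 × 0.15 × 0.1 × 0.11 = 7.31214 J
Chain 2: 732600 × 0.15 × 0.1 × 0.14 × 0.14 = 215.3844 J
Total at Node P: 7.31214 + 215.3844 = 222.69654 J

222.70 J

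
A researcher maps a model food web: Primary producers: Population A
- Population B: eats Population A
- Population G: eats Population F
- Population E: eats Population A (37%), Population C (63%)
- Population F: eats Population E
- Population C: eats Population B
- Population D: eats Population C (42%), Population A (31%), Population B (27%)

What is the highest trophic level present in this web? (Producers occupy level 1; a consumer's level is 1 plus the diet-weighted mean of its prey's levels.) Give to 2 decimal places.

Population B: 1 + 1 = 2
Population C: 1 + 2 = 3
Population D: 1 + (0.42×3 + 0.31×1 + 0.27×2) = 3.11
Population E: 1 + (0.37×1 + 0.63×3) = 3.26
Population F: 1 + 3.26 = 4.26
Population G: 1 + 4.26 = 5.26

5.26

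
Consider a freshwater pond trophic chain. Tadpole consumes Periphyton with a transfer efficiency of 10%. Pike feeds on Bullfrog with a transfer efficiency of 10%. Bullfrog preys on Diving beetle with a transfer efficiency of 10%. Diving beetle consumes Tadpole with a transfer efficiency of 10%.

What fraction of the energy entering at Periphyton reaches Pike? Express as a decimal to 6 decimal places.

Product of link efficiencies: 0.1 × 0.1 × 0.1 × 0.1 = 0.0001

0.000100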